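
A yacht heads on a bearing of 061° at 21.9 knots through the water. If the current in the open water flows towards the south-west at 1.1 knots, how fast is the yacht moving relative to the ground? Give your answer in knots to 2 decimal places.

20.84 knots

Taking east as x and north as y: velocity relative to the water = (19.154, 10.617) knots; the water relative to ground = (-0.778, -0.778) knots.
Velocity relative to ground = (19.154, 10.617) + (-0.778, -0.778) = (18.376, 9.840) knots.
Speed = |(18.376, 9.840)| = 20.845 knots.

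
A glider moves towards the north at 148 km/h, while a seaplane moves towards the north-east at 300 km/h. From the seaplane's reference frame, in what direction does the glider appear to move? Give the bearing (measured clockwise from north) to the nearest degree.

253°

Taking east as x and north as y: glider velocity = (0.000, 148.000) km/h; seaplane velocity = (212.132, 212.132) km/h.
Velocity of glider relative to seaplane = (0.000, 148.000) − (212.132, 212.132) = (-212.132, -64.132) km/h.
Bearing = atan2(-212.13, -64.13) = 253.18° clockwise from north.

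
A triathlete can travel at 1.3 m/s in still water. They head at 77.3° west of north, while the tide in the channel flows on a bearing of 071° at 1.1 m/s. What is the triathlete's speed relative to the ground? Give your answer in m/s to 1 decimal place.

0.7 m/s

Taking east as x and north as y: velocity relative to the water = (-1.268, 0.286) m/s; the water relative to ground = (1.040, 0.358) m/s.
Velocity relative to ground = (-1.268, 0.286) + (1.040, 0.358) = (-0.228, 0.644) m/s.
Speed = |(-0.228, 0.644)| = 0.683 m/s.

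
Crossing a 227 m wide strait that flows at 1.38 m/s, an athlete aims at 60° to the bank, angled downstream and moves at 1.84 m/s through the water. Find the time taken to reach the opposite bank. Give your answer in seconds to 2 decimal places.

The component of the athlete's velocity perpendicular to the bank is 1.84 × sin 60° = 1.593 m/s.
The flow acts along the bank and has no component across it.
Time = 227 / 1.593 = 142.455 s.

142.45 s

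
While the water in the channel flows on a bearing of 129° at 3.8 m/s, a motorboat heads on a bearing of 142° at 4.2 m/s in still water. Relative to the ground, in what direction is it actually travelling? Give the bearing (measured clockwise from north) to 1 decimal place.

Taking east as x and north as y: velocity relative to the water = (2.586, -3.310) m/s; the water relative to ground = (2.953, -2.391) m/s.
Velocity relative to ground = (2.586, -3.310) + (2.953, -2.391) = (5.539, -5.701) m/s.
Bearing = atan2(5.54, -5.70) = 135.83° clockwise from north.

135.8°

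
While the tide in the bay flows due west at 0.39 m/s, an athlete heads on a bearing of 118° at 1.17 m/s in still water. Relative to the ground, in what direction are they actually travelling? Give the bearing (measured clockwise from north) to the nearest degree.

131°

Taking east as x and north as y: velocity relative to the water = (1.033, -0.549) m/s; the water relative to ground = (-0.390, 0.000) m/s.
Velocity relative to ground = (1.033, -0.549) + (-0.390, 0.000) = (0.643, -0.549) m/s.
Bearing = atan2(0.64, -0.55) = 130.50° clockwise from north.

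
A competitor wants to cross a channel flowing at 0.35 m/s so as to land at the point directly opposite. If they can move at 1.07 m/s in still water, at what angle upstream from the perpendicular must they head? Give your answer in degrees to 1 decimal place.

To cancel the current, the upstream component of the competitor's velocity must equal the flow: 1.07 sin θ = 0.35.
sin θ = 0.35 / 1.07 = 0.3271.
θ = arcsin(0.3271) = 19.093°.

19.1°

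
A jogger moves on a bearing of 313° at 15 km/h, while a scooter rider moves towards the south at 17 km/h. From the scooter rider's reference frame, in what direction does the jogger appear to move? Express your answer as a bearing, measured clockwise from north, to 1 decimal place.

Taking east as x and north as y: jogger velocity = (-10.970, 10.230) km/h; scooter rider velocity = (0.000, -17.000) km/h.
Velocity of jogger relative to scooter rider = (-10.970, 10.230) − (0.000, -17.000) = (-10.970, 27.230) km/h.
Bearing = atan2(-10.97, 27.23) = 338.06° clockwise from north.

338.1°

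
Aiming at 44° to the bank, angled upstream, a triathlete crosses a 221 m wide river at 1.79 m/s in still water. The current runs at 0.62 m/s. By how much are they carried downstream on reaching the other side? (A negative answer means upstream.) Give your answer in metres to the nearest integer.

-119 m

Perpendicular speed = 1.243 m/s; crossing time = 221 / 1.243 = 177.733 s.
Net downstream speed = -0.668 m/s.
Drift = -0.668 × 177.733 = -118.658 m (upstream).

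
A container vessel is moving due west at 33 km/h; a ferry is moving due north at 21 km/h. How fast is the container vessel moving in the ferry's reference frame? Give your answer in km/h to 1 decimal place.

39.1 km/h

Taking east as x and north as y: container vessel velocity = (-33.000, 0.000) km/h; ferry velocity = (0.000, 21.000) km/h.
Velocity of container vessel relative to ferry = (-33.000, 0.000) − (0.000, 21.000) = (-33.000, -21.000) km/h.
Magnitude = |(-33.000, -21.000)| = 39.115 km/h.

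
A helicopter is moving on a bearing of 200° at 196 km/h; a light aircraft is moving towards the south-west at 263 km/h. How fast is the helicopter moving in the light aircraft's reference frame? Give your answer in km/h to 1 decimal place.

118.9 km/h

Taking east as x and north as y: helicopter velocity = (-67.036, -184.180) km/h; light aircraft velocity = (-185.969, -185.969) km/h.
Velocity of helicopter relative to light aircraft = (-67.036, -184.180) − (-185.969, -185.969) = (118.933, 1.789) km/h.
Magnitude = |(118.933, 1.789)| = 118.947 km/h.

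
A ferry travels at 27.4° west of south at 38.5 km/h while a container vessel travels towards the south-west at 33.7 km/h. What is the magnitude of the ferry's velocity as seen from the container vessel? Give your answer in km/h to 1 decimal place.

12.0 km/h

Taking east as x and north as y: ferry velocity = (-17.718, -34.181) km/h; container vessel velocity = (-23.829, -23.829) km/h.
Velocity of ferry relative to container vessel = (-17.718, -34.181) − (-23.829, -23.829) = (6.112, -10.351) km/h.
Magnitude = |(6.112, -10.351)| = 12.021 km/h.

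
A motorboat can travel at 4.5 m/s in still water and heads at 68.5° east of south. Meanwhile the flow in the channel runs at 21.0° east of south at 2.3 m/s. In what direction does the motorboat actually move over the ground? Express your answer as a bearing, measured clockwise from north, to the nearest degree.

Taking east as x and north as y: velocity relative to the water = (4.187, -1.649) m/s; the water relative to ground = (0.824, -2.147) m/s.
Velocity relative to ground = (4.187, -1.649) + (0.824, -2.147) = (5.011, -3.796) m/s.
Bearing = atan2(5.01, -3.80) = 127.15° clockwise from north.

127°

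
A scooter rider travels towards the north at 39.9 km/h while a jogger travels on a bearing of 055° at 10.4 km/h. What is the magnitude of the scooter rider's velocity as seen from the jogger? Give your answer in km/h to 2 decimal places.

Taking east as x and north as y: scooter rider velocity = (0.000, 39.900) km/h; jogger velocity = (8.519, 5.965) km/h.
Velocity of scooter rider relative to jogger = (0.000, 39.900) − (8.519, 5.965) = (-8.519, 33.935) km/h.
Magnitude = |(-8.519, 33.935)| = 34.988 km/h.

34.99 km/h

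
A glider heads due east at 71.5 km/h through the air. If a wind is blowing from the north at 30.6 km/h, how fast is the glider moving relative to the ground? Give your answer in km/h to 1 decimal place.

77.8 km/h

Taking east as x and north as y: velocity relative to the air = (71.500, 0.000) km/h; the air relative to ground = (0.000, -30.600) km/h.
Velocity relative to ground = (71.500, 0.000) + (0.000, -30.600) = (71.500, -30.600) km/h.
Speed = |(71.500, -30.600)| = 77.773 km/h.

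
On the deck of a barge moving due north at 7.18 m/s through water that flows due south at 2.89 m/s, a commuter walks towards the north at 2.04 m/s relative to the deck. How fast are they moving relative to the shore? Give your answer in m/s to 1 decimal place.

6.3 m/s

In east/north components (m/s): commuter relative to barge = (0.000, 2.040); barge relative to water = (0.000, 7.180); water relative to ground = (0.000, -2.890).
Sum = (0.000, 6.330) m/s.
Speed = |(0.000, 6.330)| = 6.330 m/s.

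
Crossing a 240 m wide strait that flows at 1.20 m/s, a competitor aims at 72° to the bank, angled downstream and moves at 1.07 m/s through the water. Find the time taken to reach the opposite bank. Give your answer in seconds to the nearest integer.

The component of the competitor's velocity perpendicular to the bank is 1.07 × sin 72° = 1.018 m/s.
The flow acts along the bank and has no component across it.
Time = 240 / 1.018 = 235.842 s.

236 s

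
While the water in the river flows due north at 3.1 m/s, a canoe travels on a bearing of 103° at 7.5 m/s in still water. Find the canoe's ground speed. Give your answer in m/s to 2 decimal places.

7.44 m/s

Taking east as x and north as y: velocity relative to the water = (7.308, -1.687) m/s; the water relative to ground = (0.000, 3.100) m/s.
Velocity relative to ground = (7.308, -1.687) + (0.000, 3.100) = (7.308, 1.413) m/s.
Speed = |(7.308, 1.413)| = 7.443 m/s.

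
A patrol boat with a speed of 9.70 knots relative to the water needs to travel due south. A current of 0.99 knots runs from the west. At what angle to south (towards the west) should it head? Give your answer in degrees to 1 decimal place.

5.9°

The current pushes perpendicular to the desired track; the heading must have a component into the current equal to 0.99 knots: 9.70 sin θ = 0.99.
sin θ = 0.1021, so θ = 5.858°.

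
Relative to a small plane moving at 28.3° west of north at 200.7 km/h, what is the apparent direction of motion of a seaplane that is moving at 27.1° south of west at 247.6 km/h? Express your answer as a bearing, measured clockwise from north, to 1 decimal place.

Taking east as x and north as y: seaplane velocity = (-220.417, -112.793) km/h; small plane velocity = (-95.150, 176.712) km/h.
Velocity of seaplane relative to small plane = (-220.417, -112.793) − (-95.150, 176.712) = (-125.267, -289.505) km/h.
Bearing = atan2(-125.27, -289.50) = 203.40° clockwise from north.

203.4°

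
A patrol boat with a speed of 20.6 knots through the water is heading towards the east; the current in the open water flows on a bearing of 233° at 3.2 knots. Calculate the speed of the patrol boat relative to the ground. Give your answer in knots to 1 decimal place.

Taking east as x and north as y: velocity relative to the water = (20.600, 0.000) knots; the water relative to ground = (-2.556, -1.926) knots.
Velocity relative to ground = (20.600, 0.000) + (-2.556, -1.926) = (18.044, -1.926) knots.
Speed = |(18.044, -1.926)| = 18.147 knots.

18.1 knots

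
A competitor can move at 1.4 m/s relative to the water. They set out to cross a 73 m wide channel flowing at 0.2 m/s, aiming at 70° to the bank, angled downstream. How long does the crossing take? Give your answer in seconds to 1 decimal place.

The component of the competitor's velocity perpendicular to the bank is 1.4 × sin 70° = 1.316 m/s.
Only the cross-stream component determines the crossing time; the current contributes nothing perpendicular to the bank.
Time = 73 / 1.316 = 55.489 s.

55.5 s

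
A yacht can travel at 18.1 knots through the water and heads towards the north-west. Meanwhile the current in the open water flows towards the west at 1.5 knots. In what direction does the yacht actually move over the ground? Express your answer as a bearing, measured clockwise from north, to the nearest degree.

Taking east as x and north as y: velocity relative to the water = (-12.799, 12.799) knots; the water relative to ground = (-1.500, 0.000) knots.
Velocity relative to ground = (-12.799, 12.799) + (-1.500, 0.000) = (-14.299, 12.799) knots.
Bearing = atan2(-14.30, 12.80) = 311.83° clockwise from north.

312°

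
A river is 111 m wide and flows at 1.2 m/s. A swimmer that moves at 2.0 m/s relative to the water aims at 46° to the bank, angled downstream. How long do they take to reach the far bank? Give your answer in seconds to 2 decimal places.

The component of the swimmer's velocity perpendicular to the bank is 2.0 × sin 46° = 1.439 m/s.
Only the cross-stream component determines the crossing time; the current contributes nothing perpendicular to the bank.
Time = 111 / 1.439 = 77.154 s.

77.15 s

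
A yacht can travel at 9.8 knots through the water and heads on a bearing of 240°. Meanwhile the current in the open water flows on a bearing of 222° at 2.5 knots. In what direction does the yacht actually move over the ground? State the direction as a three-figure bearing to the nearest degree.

236°

Taking east as x and north as y: velocity relative to the water = (-8.487, -4.900) knots; the water relative to ground = (-1.673, -1.858) knots.
Velocity relative to ground = (-8.487, -4.900) + (-1.673, -1.858) = (-10.160, -6.758) knots.
Bearing = atan2(-10.16, -6.76) = 236.37° clockwise from north.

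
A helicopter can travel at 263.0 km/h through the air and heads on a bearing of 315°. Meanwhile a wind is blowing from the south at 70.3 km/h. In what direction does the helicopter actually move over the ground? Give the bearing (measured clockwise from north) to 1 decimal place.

Taking east as x and north as y: velocity relative to the air = (-185.969, 185.969) km/h; the air relative to ground = (0.000, 70.300) km/h.
Velocity relative to ground = (-185.969, 185.969) + (0.000, 70.300) = (-185.969, 256.269) km/h.
Bearing = atan2(-185.97, 256.27) = 324.03° clockwise from north.

324.0°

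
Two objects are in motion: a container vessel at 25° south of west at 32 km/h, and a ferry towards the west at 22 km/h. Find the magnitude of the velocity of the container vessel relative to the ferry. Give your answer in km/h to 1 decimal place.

15.2 km/h

Taking east as x and north as y: container vessel velocity = (-29.002, -13.524) km/h; ferry velocity = (-22.000, 0.000) km/h.
Velocity of container vessel relative to ferry = (-29.002, -13.524) − (-22.000, 0.000) = (-7.002, -13.524) km/h.
Magnitude = |(-7.002, -13.524)| = 15.229 km/h.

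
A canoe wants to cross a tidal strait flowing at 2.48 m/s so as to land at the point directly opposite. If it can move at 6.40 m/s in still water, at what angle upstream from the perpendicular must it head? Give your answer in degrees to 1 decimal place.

22.8°

To cancel the current, the upstream component of the canoe's velocity must equal the flow: 6.40 sin θ = 2.48.
sin θ = 2.48 / 6.40 = 0.3875.
θ = arcsin(0.3875) = 22.799°.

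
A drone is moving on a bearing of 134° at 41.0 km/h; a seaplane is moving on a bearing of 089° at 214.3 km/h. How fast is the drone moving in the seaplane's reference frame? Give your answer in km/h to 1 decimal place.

187.6 km/h

Taking east as x and north as y: drone velocity = (29.493, -28.481) km/h; seaplane velocity = (214.267, 3.740) km/h.
Velocity of drone relative to seaplane = (29.493, -28.481) − (214.267, 3.740) = (-184.774, -32.221) km/h.
Magnitude = |(-184.774, -32.221)| = 187.563 km/h.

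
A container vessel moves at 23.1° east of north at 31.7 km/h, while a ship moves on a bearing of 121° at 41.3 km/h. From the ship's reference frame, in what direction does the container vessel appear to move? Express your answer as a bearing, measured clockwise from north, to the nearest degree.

336°

Taking east as x and north as y: container vessel velocity = (12.437, 29.158) km/h; ship velocity = (35.401, -21.271) km/h.
Velocity of container vessel relative to ship = (12.437, 29.158) − (35.401, -21.271) = (-22.964, 50.429) km/h.
Bearing = atan2(-22.96, 50.43) = 335.52° clockwise from north.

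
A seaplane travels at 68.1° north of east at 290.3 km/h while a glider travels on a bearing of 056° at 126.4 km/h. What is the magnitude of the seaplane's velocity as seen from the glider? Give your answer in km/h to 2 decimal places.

Taking east as x and north as y: seaplane velocity = (108.278, 269.351) km/h; glider velocity = (104.790, 70.682) km/h.
Velocity of seaplane relative to glider = (108.278, 269.351) − (104.790, 70.682) = (3.488, 198.669) km/h.
Magnitude = |(3.488, 198.669)| = 198.699 km/h.

198.70 km/h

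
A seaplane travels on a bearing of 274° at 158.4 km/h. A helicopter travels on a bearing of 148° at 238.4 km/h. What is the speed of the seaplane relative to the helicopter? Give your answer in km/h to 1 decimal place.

355.4 km/h

Taking east as x and north as y: seaplane velocity = (-158.014, 11.049) km/h; helicopter velocity = (126.333, -202.175) km/h.
Velocity of seaplane relative to helicopter = (-158.014, 11.049) − (126.333, -202.175) = (-284.347, 213.224) km/h.
Magnitude = |(-284.347, 213.224)| = 355.412 km/h.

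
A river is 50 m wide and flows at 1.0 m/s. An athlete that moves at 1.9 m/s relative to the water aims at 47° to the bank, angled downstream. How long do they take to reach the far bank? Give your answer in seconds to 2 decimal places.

35.98 s

The component of the athlete's velocity perpendicular to the bank is 1.9 × sin 47° = 1.390 m/s.
Only the cross-stream component determines the crossing time; the current contributes nothing perpendicular to the bank.
Time = 50 / 1.390 = 35.982 s.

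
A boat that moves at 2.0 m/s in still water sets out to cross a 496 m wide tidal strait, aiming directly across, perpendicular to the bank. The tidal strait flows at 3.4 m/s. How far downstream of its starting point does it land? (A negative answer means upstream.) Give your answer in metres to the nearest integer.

843 m

Perpendicular speed = 2.000 m/s; crossing time = 496 / 2.000 = 248.000 s.
Net downstream speed = 3.400 m/s.
Drift = 3.400 × 248.000 = 843.200 m (downstream).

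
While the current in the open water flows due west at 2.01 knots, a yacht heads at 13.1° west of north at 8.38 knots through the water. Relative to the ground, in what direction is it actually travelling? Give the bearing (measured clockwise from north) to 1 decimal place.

334.4°

Taking east as x and north as y: velocity relative to the water = (-1.899, 8.162) knots; the water relative to ground = (-2.010, 0.000) knots.
Velocity relative to ground = (-1.899, 8.162) + (-2.010, 0.000) = (-3.909, 8.162) knots.
Bearing = atan2(-3.91, 8.16) = 334.41° clockwise from north.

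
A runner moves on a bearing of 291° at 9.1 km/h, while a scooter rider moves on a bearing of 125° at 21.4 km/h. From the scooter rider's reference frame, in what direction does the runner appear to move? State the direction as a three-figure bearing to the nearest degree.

301°

Taking east as x and north as y: runner velocity = (-8.496, 3.261) km/h; scooter rider velocity = (17.530, -12.275) km/h.
Velocity of runner relative to scooter rider = (-8.496, 3.261) − (17.530, -12.275) = (-26.025, 15.536) km/h.
Bearing = atan2(-26.03, 15.54) = 300.83° clockwise from north.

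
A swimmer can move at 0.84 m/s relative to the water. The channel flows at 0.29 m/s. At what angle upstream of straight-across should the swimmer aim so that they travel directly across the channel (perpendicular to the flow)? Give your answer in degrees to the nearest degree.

20°

To cancel the current, the upstream component of the swimmer's velocity must equal the flow: 0.84 sin θ = 0.29.
sin θ = 0.29 / 0.84 = 0.3452.
θ = arcsin(0.3452) = 20.196°.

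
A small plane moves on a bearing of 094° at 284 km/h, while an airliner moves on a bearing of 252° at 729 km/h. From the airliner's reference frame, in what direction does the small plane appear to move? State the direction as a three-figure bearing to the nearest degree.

078°

Taking east as x and north as y: small plane velocity = (283.308, -19.811) km/h; airliner velocity = (-693.320, -225.273) km/h.
Velocity of small plane relative to airliner = (283.308, -19.811) − (-693.320, -225.273) = (976.628, 205.463) km/h.
Bearing = atan2(976.63, 205.46) = 78.12° clockwise from north.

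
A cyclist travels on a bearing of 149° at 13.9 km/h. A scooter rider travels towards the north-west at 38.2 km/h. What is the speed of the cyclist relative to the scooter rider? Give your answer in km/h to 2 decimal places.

51.80 km/h

Taking east as x and north as y: cyclist velocity = (7.159, -11.915) km/h; scooter rider velocity = (-27.011, 27.011) km/h.
Velocity of cyclist relative to scooter rider = (7.159, -11.915) − (-27.011, 27.011) = (34.171, -38.926) km/h.
Magnitude = |(34.171, -38.926)| = 51.796 km/h.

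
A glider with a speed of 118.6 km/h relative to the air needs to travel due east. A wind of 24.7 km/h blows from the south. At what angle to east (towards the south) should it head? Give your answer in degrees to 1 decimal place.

The wind pushes perpendicular to the desired track; the heading must have a component into the wind equal to 24.7 km/h: 118.6 sin θ = 24.7.
sin θ = 0.2083, so θ = 12.021°.

12.0°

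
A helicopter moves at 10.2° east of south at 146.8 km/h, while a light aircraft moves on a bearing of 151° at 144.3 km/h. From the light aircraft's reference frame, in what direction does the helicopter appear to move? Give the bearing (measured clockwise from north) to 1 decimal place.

Taking east as x and north as y: helicopter velocity = (25.996, -144.480) km/h; light aircraft velocity = (69.958, -126.208) km/h.
Velocity of helicopter relative to light aircraft = (25.996, -144.480) − (69.958, -126.208) = (-43.962, -18.272) km/h.
Bearing = atan2(-43.96, -18.27) = 247.43° clockwise from north.

247.4°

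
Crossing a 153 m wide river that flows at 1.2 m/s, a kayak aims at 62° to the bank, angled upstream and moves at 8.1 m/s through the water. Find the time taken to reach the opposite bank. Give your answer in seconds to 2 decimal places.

The component of the kayak's velocity perpendicular to the bank is 8.1 × sin 62° = 7.152 m/s.
The flow acts along the bank and has no component across it.
Time = 153 / 7.152 = 21.393 s.

21.39 s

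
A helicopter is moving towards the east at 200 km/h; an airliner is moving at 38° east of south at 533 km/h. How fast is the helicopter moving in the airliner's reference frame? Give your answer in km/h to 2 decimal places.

439.12 km/h

Taking east as x and north as y: helicopter velocity = (200.000, 0.000) km/h; airliner velocity = (328.148, -420.010) km/h.
Velocity of helicopter relative to airliner = (200.000, 0.000) − (328.148, -420.010) = (-128.148, 420.010) km/h.
Magnitude = |(-128.148, 420.010)| = 439.124 km/h.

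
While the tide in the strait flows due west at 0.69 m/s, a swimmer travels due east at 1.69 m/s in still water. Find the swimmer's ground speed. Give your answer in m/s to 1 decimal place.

1.0 m/s

Taking east as x and north as y: velocity relative to the water = (1.690, 0.000) m/s; the water relative to ground = (-0.690, 0.000) m/s.
Velocity relative to ground = (1.690, 0.000) + (-0.690, 0.000) = (1.000, 0.000) m/s.
Speed = |(1.000, 0.000)| = 1.000 m/s.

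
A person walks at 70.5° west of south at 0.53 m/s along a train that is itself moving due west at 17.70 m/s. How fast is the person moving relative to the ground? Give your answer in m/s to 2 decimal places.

18.20 m/s

Taking east as x and north as y: train velocity = (-17.700, 0.000) m/s; person velocity relative to train = (-0.500, -0.177) m/s.
Velocity relative to ground = (-17.700, 0.000) + (-0.500, -0.177) = (-18.200, -0.177) m/s.
Speed = |(-18.200, -0.177)| = 18.200 m/s.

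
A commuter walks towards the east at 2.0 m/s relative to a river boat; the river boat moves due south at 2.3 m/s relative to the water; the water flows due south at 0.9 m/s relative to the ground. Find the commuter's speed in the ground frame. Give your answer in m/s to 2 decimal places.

3.77 m/s

In east/north components (m/s): commuter relative to river boat = (2.000, 0.000); river boat relative to water = (0.000, -2.300); water relative to ground = (0.000, -0.900).
Sum = (2.000, -3.200) m/s.
Speed = |(2.000, -3.200)| = 3.774 m/s.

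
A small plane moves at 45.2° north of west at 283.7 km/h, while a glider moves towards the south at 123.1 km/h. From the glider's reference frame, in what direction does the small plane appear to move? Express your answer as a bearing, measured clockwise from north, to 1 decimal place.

Taking east as x and north as y: small plane velocity = (-199.905, 201.305) km/h; glider velocity = (0.000, -123.100) km/h.
Velocity of small plane relative to glider = (-199.905, 201.305) − (0.000, -123.100) = (-199.905, 324.405) km/h.
Bearing = atan2(-199.90, 324.41) = 328.36° clockwise from north.

328.4°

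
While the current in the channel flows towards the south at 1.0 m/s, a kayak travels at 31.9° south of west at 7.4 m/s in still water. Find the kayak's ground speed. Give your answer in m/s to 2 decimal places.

Taking east as x and north as y: velocity relative to the water = (-6.282, -3.910) m/s; the water relative to ground = (0.000, -1.000) m/s.
Velocity relative to ground = (-6.282, -3.910) + (0.000, -1.000) = (-6.282, -4.910) m/s.
Speed = |(-6.282, -4.910)| = 7.974 m/s.

7.97 m/s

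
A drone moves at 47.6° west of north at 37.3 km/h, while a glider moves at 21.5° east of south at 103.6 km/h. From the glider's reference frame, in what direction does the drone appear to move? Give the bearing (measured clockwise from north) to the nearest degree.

Taking east as x and north as y: drone velocity = (-27.544, 25.151) km/h; glider velocity = (37.970, -96.391) km/h.
Velocity of drone relative to glider = (-27.544, 25.151) − (37.970, -96.391) = (-65.514, 121.543) km/h.
Bearing = atan2(-65.51, 121.54) = 331.67° clockwise from north.

332°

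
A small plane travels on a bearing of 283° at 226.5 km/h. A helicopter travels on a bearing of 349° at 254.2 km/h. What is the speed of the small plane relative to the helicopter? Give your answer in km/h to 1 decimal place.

262.8 km/h

Taking east as x and north as y: small plane velocity = (-220.695, 50.951) km/h; helicopter velocity = (-48.504, 249.530) km/h.
Velocity of small plane relative to helicopter = (-220.695, 50.951) − (-48.504, 249.530) = (-172.191, -198.578) km/h.
Magnitude = |(-172.191, -198.578)| = 262.837 km/h.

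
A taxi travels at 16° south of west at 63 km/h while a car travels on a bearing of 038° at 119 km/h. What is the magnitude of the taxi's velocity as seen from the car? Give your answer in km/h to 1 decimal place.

174.0 km/h

Taking east as x and north as y: taxi velocity = (-60.559, -17.365) km/h; car velocity = (73.264, 93.773) km/h.
Velocity of taxi relative to car = (-60.559, -17.365) − (73.264, 93.773) = (-133.823, -111.138) km/h.
Magnitude = |(-133.823, -111.138)| = 173.955 km/h.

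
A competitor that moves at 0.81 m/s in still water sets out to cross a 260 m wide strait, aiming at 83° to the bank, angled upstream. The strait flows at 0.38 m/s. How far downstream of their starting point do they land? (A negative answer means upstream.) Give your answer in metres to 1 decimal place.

91.0 m

Perpendicular speed = 0.804 m/s; crossing time = 260 / 0.804 = 323.398 s.
Net downstream speed = 0.281 m/s.
Drift = 0.281 × 323.398 = 90.967 m (downstream).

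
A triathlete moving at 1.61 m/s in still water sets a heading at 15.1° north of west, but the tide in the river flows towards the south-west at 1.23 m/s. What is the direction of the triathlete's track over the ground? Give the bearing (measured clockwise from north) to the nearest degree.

259°

Taking east as x and north as y: velocity relative to the water = (-1.554, 0.419) m/s; the water relative to ground = (-0.870, -0.870) m/s.
Velocity relative to ground = (-1.554, 0.419) + (-0.870, -0.870) = (-2.424, -0.450) m/s.
Bearing = atan2(-2.42, -0.45) = 259.48° clockwise from north.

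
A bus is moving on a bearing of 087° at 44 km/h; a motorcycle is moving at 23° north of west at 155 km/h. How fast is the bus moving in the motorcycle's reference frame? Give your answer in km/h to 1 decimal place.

Taking east as x and north as y: bus velocity = (43.940, 2.303) km/h; motorcycle velocity = (-142.678, 60.563) km/h.
Velocity of bus relative to motorcycle = (43.940, 2.303) − (-142.678, 60.563) = (186.618, -58.261) km/h.
Magnitude = |(186.618, -58.261)| = 195.501 km/h.

195.5 km/h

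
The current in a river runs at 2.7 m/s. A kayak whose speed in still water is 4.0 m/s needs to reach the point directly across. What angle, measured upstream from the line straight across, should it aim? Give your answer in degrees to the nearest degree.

42°

To cancel the current, the upstream component of the kayak's velocity must equal the flow: 4.0 sin θ = 2.7.
sin θ = 2.7 / 4.0 = 0.6750.
θ = arcsin(0.6750) = 42.454°.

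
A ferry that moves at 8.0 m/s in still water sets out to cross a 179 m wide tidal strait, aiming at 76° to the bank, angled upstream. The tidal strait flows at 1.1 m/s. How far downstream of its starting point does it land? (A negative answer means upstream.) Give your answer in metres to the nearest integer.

-19 m

Perpendicular speed = 7.762 m/s; crossing time = 179 / 7.762 = 23.060 s.
Net downstream speed = -0.835 m/s.
Drift = -0.835 × 23.060 = -19.264 m (upstream).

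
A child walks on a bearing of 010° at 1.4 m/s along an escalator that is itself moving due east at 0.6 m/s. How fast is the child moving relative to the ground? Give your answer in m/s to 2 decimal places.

Taking east as x and north as y: escalator velocity = (0.600, 0.000) m/s; child velocity relative to escalator = (0.243, 1.379) m/s.
Velocity relative to ground = (0.600, 0.000) + (0.243, 1.379) = (0.843, 1.379) m/s.
Speed = |(0.843, 1.379)| = 1.616 m/s.

1.62 m/s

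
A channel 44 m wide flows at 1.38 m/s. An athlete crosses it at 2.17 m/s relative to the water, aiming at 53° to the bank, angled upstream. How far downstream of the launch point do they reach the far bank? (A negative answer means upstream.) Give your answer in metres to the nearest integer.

Perpendicular speed = 1.733 m/s; crossing time = 44 / 1.733 = 25.389 s.
Net downstream speed = 0.074 m/s.
Drift = 0.074 × 25.389 = 1.880 m (downstream).

2 m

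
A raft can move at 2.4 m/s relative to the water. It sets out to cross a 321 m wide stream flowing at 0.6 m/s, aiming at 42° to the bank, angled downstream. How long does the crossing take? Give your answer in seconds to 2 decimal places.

199.89 s

The component of the raft's velocity perpendicular to the bank is 2.4 × sin 42° = 1.606 m/s.
The current is parallel to the bank, so it does not affect the crossing time.
Time = 321 / 1.606 = 199.886 s.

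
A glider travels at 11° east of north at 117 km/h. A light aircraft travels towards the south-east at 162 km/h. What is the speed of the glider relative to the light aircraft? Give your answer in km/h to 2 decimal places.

247.25 km/h

Taking east as x and north as y: glider velocity = (22.325, 114.850) km/h; light aircraft velocity = (114.551, -114.551) km/h.
Velocity of glider relative to light aircraft = (22.325, 114.850) − (114.551, -114.551) = (-92.227, 229.402) km/h.
Magnitude = |(-92.227, 229.402)| = 247.247 km/h.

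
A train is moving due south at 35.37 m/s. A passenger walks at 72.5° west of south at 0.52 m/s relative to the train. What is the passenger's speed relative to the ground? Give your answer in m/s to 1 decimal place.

35.5 m/s

Taking east as x and north as y: train velocity = (0.000, -35.370) m/s; passenger velocity relative to train = (-0.496, -0.156) m/s.
Velocity relative to ground = (0.000, -35.370) + (-0.496, -0.156) = (-0.496, -35.526) m/s.
Speed = |(-0.496, -35.526)| = 35.530 m/s.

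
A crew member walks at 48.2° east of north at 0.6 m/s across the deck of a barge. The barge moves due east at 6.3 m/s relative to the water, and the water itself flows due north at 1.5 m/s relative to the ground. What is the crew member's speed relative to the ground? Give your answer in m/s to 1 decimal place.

In east/north components (m/s): crew member relative to barge = (0.447, 0.400); barge relative to water = (6.300, 0.000); water relative to ground = (0.000, 1.500).
Sum = (6.747, 1.900) m/s.
Speed = |(6.747, 1.900)| = 7.010 m/s.

7.0 m/s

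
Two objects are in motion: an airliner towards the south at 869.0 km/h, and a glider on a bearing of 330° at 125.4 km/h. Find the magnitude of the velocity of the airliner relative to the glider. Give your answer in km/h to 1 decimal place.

Taking east as x and north as y: airliner velocity = (0.000, -869.000) km/h; glider velocity = (-62.700, 108.600) km/h.
Velocity of airliner relative to glider = (0.000, -869.000) − (-62.700, 108.600) = (62.700, -977.600) km/h.
Magnitude = |(62.700, -977.600)| = 979.608 km/h.

979.6 km/h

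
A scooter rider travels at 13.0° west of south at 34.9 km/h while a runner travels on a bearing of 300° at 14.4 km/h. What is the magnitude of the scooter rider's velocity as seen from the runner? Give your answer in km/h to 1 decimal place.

41.5 km/h

Taking east as x and north as y: scooter rider velocity = (-7.851, -34.006) km/h; runner velocity = (-12.471, 7.200) km/h.
Velocity of scooter rider relative to runner = (-7.851, -34.006) − (-12.471, 7.200) = (4.620, -41.206) km/h.
Magnitude = |(4.620, -41.206)| = 41.464 km/h.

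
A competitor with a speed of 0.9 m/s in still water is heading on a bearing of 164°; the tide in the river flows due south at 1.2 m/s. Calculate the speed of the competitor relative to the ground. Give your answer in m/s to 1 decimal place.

Taking east as x and north as y: velocity relative to the water = (0.248, -0.865) m/s; the water relative to ground = (0.000, -1.200) m/s.
Velocity relative to ground = (0.248, -0.865) + (0.000, -1.200) = (0.248, -2.065) m/s.
Speed = |(0.248, -2.065)| = 2.080 m/s.

2.1 m/s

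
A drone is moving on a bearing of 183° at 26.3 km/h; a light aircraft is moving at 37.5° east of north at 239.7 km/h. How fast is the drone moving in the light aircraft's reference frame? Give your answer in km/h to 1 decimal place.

261.8 km/h

Taking east as x and north as y: drone velocity = (-1.376, -26.264) km/h; light aircraft velocity = (145.920, 190.167) km/h.
Velocity of drone relative to light aircraft = (-1.376, -26.264) − (145.920, 190.167) = (-147.297, -216.431) km/h.
Magnitude = |(-147.297, -216.431)| = 261.799 km/h.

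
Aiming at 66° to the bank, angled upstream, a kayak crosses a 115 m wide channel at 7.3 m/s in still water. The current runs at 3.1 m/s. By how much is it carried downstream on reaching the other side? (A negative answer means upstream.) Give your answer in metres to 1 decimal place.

Perpendicular speed = 6.669 m/s; crossing time = 115 / 6.669 = 17.244 s.
Net downstream speed = 0.131 m/s.
Drift = 0.131 × 17.244 = 2.256 m (downstream).

2.3 m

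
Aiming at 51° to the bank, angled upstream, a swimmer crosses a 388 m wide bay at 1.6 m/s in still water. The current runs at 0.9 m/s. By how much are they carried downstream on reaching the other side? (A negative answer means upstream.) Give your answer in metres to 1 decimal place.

Perpendicular speed = 1.243 m/s; crossing time = 388 / 1.243 = 312.039 s.
Net downstream speed = -0.107 m/s.
Drift = -0.107 × 312.039 = -33.361 m (upstream).

-33.4 m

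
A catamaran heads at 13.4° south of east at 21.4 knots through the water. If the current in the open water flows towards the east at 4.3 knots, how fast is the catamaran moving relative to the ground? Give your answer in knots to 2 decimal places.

Taking east as x and north as y: velocity relative to the water = (20.817, -4.959) knots; the water relative to ground = (4.300, 0.000) knots.
Velocity relative to ground = (20.817, -4.959) + (4.300, 0.000) = (25.117, -4.959) knots.
Speed = |(25.117, -4.959)| = 25.602 knots.

25.60 knots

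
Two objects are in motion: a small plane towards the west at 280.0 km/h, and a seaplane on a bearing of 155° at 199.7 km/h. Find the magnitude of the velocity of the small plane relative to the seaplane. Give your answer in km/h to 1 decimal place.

406.9 km/h

Taking east as x and north as y: small plane velocity = (-280.000, 0.000) km/h; seaplane velocity = (84.397, -180.990) km/h.
Velocity of small plane relative to seaplane = (-280.000, 0.000) − (84.397, -180.990) = (-364.397, 180.990) km/h.
Magnitude = |(-364.397, 180.990)| = 406.869 km/h.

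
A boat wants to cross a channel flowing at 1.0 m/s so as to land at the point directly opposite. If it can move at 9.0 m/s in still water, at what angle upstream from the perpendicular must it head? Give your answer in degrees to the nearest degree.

6°

To cancel the current, the upstream component of the boat's velocity must equal the flow: 9.0 sin θ = 1.0.
sin θ = 1.0 / 9.0 = 0.1111.
θ = arcsin(0.1111) = 6.379°.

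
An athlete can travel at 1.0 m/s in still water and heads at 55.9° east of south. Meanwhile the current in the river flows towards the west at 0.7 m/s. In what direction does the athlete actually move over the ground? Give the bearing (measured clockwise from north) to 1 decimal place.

Taking east as x and north as y: velocity relative to the water = (0.828, -0.561) m/s; the water relative to ground = (-0.700, 0.000) m/s.
Velocity relative to ground = (0.828, -0.561) + (-0.700, 0.000) = (0.128, -0.561) m/s.
Bearing = atan2(0.13, -0.56) = 167.13° clockwise from north.

167.1°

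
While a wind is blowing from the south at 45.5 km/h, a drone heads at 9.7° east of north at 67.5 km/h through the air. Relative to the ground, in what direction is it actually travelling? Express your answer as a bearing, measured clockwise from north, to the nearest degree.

Taking east as x and north as y: velocity relative to the air = (11.373, 66.535) km/h; the air relative to ground = (0.000, 45.500) km/h.
Velocity relative to ground = (11.373, 66.535) + (0.000, 45.500) = (11.373, 112.035) km/h.
Bearing = atan2(11.37, 112.03) = 5.80° clockwise from north.

006°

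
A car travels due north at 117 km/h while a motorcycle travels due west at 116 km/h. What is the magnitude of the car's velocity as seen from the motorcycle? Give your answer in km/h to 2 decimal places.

164.76 km/h

Taking east as x and north as y: car velocity = (0.000, 117.000) km/h; motorcycle velocity = (-116.000, 0.000) km/h.
Velocity of car relative to motorcycle = (0.000, 117.000) − (-116.000, 0.000) = (116.000, 117.000) km/h.
Magnitude = |(116.000, 117.000)| = 164.757 km/h.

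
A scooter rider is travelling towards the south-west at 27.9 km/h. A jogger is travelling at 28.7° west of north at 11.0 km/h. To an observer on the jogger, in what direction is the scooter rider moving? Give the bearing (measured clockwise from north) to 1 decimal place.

206.2°

Taking east as x and north as y: scooter rider velocity = (-19.728, -19.728) km/h; jogger velocity = (-5.282, 9.649) km/h.
Velocity of scooter rider relative to jogger = (-19.728, -19.728) − (-5.282, 9.649) = (-14.446, -29.377) km/h.
Bearing = atan2(-14.45, -29.38) = 206.19° clockwise from north.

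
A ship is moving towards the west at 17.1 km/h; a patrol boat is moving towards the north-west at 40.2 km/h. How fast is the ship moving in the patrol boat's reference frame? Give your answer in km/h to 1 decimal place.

30.6 km/h

Taking east as x and north as y: ship velocity = (-17.100, 0.000) km/h; patrol boat velocity = (-28.426, 28.426) km/h.
Velocity of ship relative to patrol boat = (-17.100, 0.000) − (-28.426, 28.426) = (11.326, -28.426) km/h.
Magnitude = |(11.326, -28.426)| = 30.599 km/h.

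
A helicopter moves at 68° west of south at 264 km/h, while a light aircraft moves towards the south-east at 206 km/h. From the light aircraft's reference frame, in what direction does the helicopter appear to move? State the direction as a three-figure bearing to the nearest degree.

277°

Taking east as x and north as y: helicopter velocity = (-244.777, -98.896) km/h; light aircraft velocity = (145.664, -145.664) km/h.
Velocity of helicopter relative to light aircraft = (-244.777, -98.896) − (145.664, -145.664) = (-390.441, 46.768) km/h.
Bearing = atan2(-390.44, 46.77) = 276.83° clockwise from north.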